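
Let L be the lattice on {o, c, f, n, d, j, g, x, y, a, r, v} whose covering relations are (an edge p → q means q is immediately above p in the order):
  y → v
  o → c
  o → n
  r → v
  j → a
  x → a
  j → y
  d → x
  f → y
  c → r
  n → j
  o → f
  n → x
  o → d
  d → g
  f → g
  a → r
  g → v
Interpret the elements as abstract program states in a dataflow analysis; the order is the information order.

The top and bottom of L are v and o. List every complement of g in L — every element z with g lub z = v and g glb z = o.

c, j, n

Need z with g ∨ z = v and g ∧ z = o.
Checking each element gives: c, j, n.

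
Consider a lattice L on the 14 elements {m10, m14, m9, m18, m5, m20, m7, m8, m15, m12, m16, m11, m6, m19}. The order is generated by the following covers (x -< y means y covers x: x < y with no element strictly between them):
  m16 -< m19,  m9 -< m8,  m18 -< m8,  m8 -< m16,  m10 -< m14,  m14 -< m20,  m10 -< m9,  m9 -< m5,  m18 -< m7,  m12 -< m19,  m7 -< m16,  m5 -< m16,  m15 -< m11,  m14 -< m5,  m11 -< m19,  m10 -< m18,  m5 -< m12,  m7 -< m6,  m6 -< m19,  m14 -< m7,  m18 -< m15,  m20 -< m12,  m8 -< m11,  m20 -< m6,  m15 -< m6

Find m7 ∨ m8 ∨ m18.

Common upper bounds of {m7, m8, m18}: m16, m19.
The least among these is m16.

m16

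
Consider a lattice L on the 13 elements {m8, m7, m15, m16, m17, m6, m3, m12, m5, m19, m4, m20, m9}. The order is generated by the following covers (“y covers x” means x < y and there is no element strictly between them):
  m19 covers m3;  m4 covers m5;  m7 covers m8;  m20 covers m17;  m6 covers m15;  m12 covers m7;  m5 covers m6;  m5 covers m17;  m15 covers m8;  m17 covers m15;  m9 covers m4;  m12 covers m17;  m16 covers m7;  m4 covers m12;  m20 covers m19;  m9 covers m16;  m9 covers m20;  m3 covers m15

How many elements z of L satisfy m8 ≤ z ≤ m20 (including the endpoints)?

The interval [m8, m20] = {m15, m17, m19, m20, m3, m8}, which has 6 elements.

6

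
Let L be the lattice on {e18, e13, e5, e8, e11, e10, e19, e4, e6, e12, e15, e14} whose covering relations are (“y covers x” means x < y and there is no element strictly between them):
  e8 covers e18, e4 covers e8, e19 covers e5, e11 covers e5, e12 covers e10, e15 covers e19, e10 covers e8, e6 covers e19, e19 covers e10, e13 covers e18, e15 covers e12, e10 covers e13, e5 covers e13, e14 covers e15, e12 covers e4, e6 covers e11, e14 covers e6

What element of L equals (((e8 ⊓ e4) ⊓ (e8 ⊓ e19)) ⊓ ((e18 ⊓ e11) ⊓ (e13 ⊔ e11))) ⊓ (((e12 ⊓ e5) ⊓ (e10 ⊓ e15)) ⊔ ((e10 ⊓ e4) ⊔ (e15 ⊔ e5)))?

e8 ∧ e4 = e8
e8 ∧ e19 = e8
e8 ∧ e8 = e8
e18 ∧ e11 = e18
e13 ∨ e11 = e11
e18 ∧ e11 = e18
e8 ∧ e18 = e18
e12 ∧ e5 = e13
e10 ∧ e15 = e10
e13 ∧ e10 = e13
e10 ∧ e4 = e8
e15 ∨ e5 = e15
e8 ∨ e15 = e15
e13 ∨ e15 = e15
e18 ∧ e15 = e18

e18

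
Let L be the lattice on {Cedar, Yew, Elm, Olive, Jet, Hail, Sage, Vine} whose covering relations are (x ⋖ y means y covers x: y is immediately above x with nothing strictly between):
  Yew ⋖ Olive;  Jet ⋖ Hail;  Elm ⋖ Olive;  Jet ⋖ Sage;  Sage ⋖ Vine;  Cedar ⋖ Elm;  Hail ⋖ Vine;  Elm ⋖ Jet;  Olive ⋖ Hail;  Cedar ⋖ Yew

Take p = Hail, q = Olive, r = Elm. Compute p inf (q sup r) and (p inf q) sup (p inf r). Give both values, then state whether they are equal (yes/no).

q sup r = Olive, so p inf (q sup r) = Hail inf Olive = Olive.
p inf q = Olive and p inf r = Elm, so (p inf q) sup (p inf r) = Olive sup Elm = Olive.
Equal: yes.

Olive; Olive; yes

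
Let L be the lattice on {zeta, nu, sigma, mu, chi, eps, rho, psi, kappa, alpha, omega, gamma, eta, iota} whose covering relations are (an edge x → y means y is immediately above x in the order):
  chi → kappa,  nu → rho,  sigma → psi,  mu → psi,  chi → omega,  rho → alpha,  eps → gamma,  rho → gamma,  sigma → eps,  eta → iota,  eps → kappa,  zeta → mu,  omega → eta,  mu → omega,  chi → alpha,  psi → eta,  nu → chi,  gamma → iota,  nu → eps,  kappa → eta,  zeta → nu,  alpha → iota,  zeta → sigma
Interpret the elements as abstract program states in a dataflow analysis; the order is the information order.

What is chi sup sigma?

Common upper bounds of {chi, sigma}: eta, iota, kappa.
The least among these is kappa.

kappa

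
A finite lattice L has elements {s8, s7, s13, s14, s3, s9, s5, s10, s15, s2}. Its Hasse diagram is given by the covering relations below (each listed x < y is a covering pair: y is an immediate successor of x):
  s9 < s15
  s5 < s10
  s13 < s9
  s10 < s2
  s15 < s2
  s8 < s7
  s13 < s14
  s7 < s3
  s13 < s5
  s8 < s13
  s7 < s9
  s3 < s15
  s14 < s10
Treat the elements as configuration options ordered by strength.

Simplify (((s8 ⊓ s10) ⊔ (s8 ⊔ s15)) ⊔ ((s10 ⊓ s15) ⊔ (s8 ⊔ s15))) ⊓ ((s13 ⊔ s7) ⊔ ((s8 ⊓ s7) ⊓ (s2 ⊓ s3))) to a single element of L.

s8 ∧ s10 = s8
s8 ∨ s15 = s15
s8 ∨ s15 = s15
s10 ∧ s15 = s13
s8 ∨ s15 = s15
s13 ∨ s15 = s15
s15 ∨ s15 = s15
s13 ∨ s7 = s9
s8 ∧ s7 = s8
s2 ∧ s3 = s3
s8 ∧ s3 = s8
s9 ∨ s8 = s9
s15 ∧ s9 = s9

s9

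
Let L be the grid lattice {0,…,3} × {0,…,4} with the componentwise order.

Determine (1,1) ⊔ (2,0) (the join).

(2,1)

Common upper bounds of {(1,1), (2,0)}: (2,1), (2,2), (2,3), (2,4), (3,1), (3,2), (3,3), (3,4).
The least among these is (2,1).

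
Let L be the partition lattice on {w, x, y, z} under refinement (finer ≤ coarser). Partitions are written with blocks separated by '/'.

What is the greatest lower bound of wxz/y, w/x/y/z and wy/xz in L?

w/x/y/z

The meet (common refinement) of wxz/y, w/x/y/z, wy/xz intersects blocks pairwise, giving w/x/y/z.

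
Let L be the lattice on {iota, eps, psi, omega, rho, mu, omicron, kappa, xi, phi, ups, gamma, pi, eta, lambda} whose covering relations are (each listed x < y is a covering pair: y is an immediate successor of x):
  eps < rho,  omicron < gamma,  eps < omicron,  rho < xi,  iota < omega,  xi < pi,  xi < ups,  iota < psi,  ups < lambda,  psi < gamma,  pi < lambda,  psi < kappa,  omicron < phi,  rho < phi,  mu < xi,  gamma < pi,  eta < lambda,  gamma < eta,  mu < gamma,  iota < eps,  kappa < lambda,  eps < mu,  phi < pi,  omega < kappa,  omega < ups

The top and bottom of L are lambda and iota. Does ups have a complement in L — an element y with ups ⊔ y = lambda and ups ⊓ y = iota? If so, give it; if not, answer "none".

psi

Need y with ups ∨ y = lambda and ups ∧ y = iota.
Checking each element gives: psi.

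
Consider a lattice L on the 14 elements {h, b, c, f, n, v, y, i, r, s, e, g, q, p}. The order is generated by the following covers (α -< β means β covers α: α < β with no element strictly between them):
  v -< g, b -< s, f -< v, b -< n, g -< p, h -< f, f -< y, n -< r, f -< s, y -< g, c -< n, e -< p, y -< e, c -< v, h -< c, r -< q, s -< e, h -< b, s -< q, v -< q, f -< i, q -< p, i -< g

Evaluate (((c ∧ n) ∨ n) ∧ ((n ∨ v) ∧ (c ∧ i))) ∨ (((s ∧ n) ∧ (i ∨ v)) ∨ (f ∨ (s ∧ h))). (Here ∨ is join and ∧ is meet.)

c ∧ n = c
c ∨ n = n
n ∨ v = q
c ∧ i = h
q ∧ h = h
n ∧ h = h
s ∧ n = b
i ∨ v = g
b ∧ g = h
s ∧ h = h
f ∨ h = f
h ∨ f = f
h ∨ f = f

f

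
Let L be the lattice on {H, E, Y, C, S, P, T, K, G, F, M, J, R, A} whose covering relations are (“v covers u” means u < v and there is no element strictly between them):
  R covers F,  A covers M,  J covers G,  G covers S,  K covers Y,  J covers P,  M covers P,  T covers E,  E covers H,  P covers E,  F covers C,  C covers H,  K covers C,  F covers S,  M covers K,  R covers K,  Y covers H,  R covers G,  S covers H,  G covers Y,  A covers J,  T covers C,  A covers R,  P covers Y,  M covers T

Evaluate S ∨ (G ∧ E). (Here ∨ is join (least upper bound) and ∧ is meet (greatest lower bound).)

S

G ∧ E = H
S ∨ H = S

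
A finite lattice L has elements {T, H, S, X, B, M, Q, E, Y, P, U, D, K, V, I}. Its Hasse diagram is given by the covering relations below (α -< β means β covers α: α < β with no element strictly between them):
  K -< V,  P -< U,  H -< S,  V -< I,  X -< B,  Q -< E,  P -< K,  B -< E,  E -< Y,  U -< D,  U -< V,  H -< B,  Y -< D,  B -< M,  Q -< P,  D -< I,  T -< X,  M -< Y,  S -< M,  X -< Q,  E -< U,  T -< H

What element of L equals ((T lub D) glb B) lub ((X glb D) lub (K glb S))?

T ∨ D = D
D ∧ B = B
X ∧ D = X
K ∧ S = T
X ∨ T = X
B ∨ X = B

B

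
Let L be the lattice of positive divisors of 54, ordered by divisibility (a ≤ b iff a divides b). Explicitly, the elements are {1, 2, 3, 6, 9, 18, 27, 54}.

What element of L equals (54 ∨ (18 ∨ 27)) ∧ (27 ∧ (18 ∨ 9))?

18 ∨ 27 = 54
54 ∨ 54 = 54
18 ∨ 9 = 18
27 ∧ 18 = 9
54 ∧ 9 = 9

9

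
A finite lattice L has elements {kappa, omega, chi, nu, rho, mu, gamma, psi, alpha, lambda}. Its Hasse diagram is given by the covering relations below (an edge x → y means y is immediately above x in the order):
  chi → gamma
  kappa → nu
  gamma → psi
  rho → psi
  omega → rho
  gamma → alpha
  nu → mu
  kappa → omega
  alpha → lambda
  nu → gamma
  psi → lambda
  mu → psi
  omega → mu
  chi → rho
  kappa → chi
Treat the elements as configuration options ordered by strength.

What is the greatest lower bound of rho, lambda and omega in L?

Common lower bounds of {rho, lambda, omega}: kappa, omega.
The greatest among these is omega.

omega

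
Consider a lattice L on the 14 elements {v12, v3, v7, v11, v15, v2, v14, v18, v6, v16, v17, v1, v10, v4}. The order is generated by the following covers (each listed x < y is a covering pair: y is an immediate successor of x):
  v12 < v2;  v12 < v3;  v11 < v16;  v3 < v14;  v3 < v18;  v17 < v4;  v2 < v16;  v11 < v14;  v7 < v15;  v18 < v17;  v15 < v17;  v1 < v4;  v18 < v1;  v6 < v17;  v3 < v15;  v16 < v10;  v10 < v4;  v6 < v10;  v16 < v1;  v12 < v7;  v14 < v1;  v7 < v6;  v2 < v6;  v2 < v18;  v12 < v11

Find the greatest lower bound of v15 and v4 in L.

Common lower bounds of {v15, v4}: v12, v15, v3, v7.
The greatest among these is v15.

v15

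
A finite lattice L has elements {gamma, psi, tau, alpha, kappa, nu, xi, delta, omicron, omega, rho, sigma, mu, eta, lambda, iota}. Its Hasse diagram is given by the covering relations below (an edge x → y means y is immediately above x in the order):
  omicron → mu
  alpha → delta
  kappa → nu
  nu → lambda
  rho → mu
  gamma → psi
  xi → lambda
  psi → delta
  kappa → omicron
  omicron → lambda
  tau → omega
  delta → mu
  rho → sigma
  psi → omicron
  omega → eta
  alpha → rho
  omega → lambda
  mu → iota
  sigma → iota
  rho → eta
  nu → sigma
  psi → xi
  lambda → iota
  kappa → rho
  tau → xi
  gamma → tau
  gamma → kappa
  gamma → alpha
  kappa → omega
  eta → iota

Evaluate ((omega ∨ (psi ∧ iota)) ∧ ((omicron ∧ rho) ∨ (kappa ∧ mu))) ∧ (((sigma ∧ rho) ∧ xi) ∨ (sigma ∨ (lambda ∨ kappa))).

kappa

psi ∧ iota = psi
omega ∨ psi = lambda
omicron ∧ rho = kappa
kappa ∧ mu = kappa
kappa ∨ kappa = kappa
lambda ∧ kappa = kappa
sigma ∧ rho = rho
rho ∧ xi = gamma
lambda ∨ kappa = lambda
sigma ∨ lambda = iota
gamma ∨ iota = iota
kappa ∧ iota = kappa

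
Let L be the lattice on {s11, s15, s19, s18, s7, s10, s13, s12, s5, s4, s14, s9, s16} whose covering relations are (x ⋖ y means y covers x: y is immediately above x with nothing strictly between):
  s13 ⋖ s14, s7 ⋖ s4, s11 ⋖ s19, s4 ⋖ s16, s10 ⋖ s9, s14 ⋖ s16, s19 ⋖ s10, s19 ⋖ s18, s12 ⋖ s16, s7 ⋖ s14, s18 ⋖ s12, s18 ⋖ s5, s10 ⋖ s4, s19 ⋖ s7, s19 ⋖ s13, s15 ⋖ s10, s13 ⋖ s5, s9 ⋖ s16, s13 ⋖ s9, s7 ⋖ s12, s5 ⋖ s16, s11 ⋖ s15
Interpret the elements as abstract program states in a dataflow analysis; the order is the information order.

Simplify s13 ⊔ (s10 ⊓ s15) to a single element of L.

s10 ∧ s15 = s15
s13 ∨ s15 = s9

s9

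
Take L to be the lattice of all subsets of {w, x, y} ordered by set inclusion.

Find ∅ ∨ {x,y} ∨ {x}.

{x,y}

Common upper bounds of {∅, {x,y}, {x}}: {w,x,y}, {x,y}.
The least among these is {x,y}.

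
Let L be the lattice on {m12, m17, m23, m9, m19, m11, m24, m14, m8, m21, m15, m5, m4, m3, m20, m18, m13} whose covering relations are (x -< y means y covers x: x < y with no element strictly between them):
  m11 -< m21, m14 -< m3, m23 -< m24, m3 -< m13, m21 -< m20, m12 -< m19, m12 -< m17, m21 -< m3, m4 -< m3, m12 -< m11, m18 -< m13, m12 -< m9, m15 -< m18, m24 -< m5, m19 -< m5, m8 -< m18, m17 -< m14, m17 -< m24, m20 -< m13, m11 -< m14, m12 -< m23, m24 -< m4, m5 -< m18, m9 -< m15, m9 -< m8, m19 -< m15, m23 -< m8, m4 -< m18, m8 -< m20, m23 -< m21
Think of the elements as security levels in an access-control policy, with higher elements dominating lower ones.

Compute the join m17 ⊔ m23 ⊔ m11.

m3

Common upper bounds of {m17, m23, m11}: m13, m3.
The least among these is m3.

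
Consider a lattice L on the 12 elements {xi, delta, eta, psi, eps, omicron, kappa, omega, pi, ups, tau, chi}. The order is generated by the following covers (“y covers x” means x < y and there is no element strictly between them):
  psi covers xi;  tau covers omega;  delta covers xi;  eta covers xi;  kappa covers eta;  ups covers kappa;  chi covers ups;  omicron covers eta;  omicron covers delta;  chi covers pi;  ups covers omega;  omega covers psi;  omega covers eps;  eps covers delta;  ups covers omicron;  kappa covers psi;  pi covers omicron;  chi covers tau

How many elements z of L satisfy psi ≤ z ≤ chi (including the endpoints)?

6

The interval [psi, chi] = {chi, kappa, omega, psi, tau, ups}, which has 6 elements.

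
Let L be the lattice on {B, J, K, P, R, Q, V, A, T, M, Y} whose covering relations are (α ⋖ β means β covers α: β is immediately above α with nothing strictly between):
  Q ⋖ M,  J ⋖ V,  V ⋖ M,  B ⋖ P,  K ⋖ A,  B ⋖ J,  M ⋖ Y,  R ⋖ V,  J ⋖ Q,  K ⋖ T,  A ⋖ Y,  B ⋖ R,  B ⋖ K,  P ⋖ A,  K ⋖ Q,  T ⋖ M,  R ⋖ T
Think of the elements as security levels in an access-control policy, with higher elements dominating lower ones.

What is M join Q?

M

Common upper bounds of {M, Q}: M, Y.
The least among these is M.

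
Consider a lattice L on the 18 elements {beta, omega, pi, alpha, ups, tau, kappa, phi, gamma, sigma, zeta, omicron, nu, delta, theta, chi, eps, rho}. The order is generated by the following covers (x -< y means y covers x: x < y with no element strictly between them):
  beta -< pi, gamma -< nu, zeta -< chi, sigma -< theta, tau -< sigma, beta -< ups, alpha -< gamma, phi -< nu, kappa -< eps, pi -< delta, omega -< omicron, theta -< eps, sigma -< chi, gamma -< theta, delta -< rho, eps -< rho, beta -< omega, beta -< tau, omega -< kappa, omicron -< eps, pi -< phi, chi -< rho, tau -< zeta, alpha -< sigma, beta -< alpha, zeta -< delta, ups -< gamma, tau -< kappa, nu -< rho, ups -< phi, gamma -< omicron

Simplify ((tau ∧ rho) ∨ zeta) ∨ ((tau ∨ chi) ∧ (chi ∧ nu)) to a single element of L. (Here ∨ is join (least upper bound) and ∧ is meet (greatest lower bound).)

chi

tau ∧ rho = tau
tau ∨ zeta = zeta
tau ∨ chi = chi
chi ∧ nu = alpha
chi ∧ alpha = alpha
zeta ∨ alpha = chi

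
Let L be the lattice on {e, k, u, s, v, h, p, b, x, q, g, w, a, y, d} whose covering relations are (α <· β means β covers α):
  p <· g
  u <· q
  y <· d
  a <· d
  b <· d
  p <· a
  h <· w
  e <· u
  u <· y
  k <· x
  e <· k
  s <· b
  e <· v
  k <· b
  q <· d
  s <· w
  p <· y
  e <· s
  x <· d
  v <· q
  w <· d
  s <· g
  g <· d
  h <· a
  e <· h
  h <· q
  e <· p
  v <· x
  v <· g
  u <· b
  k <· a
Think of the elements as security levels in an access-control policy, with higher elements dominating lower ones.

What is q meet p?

Common lower bounds of {q, p}: e.
The greatest among these is e.

e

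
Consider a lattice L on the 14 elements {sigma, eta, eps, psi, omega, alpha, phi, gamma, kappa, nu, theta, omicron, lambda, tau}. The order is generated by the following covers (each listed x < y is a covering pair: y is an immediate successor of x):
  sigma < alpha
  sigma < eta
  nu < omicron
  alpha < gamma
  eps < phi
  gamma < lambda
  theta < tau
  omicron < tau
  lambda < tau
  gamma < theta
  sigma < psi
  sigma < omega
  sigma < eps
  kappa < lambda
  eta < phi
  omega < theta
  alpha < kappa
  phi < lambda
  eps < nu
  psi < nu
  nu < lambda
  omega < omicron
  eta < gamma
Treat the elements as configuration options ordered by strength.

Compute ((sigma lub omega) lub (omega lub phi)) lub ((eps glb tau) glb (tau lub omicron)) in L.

sigma ∨ omega = omega
omega ∨ phi = tau
omega ∨ tau = tau
eps ∧ tau = eps
tau ∨ omicron = tau
eps ∧ tau = eps
tau ∨ eps = tau

tau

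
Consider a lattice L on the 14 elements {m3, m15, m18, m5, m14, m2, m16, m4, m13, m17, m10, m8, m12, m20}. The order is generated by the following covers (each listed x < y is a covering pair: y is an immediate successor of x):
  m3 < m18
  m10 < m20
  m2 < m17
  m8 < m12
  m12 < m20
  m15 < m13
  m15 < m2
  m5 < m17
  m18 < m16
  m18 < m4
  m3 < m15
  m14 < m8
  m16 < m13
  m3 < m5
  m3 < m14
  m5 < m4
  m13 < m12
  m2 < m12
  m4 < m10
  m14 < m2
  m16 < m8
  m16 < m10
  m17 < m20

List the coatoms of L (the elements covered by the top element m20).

The coatoms are exactly the elements covered by m20: m10, m12, m17.

m10, m12, m17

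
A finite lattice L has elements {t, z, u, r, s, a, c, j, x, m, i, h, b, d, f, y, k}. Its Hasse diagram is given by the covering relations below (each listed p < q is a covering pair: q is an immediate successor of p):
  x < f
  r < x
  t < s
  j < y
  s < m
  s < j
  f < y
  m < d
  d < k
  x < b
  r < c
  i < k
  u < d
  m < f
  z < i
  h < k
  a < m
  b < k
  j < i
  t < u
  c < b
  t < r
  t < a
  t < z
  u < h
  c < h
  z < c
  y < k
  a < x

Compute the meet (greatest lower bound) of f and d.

Common lower bounds of {f, d}: a, m, s, t.
The greatest among these is m.

m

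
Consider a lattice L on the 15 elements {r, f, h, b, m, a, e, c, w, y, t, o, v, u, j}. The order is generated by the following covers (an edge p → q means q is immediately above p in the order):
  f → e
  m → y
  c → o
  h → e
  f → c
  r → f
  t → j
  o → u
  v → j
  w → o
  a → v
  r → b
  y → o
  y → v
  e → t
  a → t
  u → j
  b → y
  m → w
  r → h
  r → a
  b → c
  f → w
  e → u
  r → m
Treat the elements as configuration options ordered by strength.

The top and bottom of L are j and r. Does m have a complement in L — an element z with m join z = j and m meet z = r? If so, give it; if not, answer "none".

Need z with m ∨ z = j and m ∧ z = r.
Checking each element gives: t.

t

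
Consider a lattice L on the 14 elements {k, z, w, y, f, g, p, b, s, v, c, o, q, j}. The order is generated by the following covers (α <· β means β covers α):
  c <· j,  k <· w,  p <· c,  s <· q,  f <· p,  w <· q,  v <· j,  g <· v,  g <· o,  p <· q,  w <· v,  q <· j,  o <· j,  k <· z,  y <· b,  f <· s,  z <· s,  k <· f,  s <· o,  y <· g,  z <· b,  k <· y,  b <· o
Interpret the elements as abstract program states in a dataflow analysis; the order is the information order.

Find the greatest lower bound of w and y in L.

Common lower bounds of {w, y}: k.
The greatest among these is k.

k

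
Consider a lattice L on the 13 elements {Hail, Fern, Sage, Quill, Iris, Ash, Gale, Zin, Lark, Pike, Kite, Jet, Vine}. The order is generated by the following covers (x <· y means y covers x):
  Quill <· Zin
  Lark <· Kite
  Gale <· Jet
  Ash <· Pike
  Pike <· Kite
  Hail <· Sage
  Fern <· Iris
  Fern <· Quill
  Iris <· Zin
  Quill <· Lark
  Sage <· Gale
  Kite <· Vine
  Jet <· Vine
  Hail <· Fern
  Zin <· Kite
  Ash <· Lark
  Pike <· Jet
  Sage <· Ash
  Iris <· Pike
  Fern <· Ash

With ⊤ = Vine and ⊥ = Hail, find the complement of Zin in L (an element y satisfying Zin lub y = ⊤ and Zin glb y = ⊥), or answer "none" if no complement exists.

Gale

Need y with Zin ∨ y = Vine and Zin ∧ y = Hail.
Checking each element gives: Gale.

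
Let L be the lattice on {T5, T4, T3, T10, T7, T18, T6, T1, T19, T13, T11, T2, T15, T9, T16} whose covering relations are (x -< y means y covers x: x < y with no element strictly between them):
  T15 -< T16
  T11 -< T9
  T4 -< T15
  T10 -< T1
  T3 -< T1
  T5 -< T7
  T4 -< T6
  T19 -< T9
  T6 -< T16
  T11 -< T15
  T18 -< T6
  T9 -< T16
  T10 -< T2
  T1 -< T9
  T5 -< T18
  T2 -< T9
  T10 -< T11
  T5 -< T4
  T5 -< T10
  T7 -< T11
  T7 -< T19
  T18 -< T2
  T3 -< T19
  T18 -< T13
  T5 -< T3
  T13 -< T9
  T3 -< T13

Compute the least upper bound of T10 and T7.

Common upper bounds of {T10, T7}: T11, T15, T16, T9.
The least among these is T11.

T11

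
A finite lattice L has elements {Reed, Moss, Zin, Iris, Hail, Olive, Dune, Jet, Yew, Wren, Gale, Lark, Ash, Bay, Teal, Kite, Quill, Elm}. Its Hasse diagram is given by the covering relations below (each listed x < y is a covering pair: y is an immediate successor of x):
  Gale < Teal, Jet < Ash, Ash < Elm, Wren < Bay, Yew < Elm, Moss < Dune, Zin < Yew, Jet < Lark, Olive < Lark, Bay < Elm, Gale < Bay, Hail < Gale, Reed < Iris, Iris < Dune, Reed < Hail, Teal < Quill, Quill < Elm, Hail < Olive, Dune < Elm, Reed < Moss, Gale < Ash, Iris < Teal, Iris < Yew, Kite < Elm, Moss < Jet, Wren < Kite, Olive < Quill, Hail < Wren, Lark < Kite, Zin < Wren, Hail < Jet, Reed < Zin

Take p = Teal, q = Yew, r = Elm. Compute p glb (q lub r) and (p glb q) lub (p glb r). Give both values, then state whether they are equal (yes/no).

q lub r = Elm, so p glb (q lub r) = Teal glb Elm = Teal.
p glb q = Iris and p glb r = Teal, so (p glb q) lub (p glb r) = Iris lub Teal = Teal.
Equal: yes.

Teal; Teal; yes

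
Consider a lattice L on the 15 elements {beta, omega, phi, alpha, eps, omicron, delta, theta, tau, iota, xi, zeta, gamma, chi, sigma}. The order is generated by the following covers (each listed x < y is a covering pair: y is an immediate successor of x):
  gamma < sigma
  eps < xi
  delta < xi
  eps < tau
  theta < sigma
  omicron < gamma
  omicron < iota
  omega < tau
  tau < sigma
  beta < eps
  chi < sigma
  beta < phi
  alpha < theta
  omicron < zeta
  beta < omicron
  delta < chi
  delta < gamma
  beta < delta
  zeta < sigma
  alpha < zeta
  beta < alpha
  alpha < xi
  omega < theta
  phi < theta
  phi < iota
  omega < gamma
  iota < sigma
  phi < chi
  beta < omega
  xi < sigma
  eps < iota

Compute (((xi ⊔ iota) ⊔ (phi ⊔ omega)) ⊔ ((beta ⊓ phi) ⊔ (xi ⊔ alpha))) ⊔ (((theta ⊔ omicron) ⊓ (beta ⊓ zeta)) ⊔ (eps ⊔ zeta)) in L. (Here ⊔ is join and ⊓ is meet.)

sigma

xi ∨ iota = sigma
phi ∨ omega = theta
sigma ∨ theta = sigma
beta ∧ phi = beta
xi ∨ alpha = xi
beta ∨ xi = xi
sigma ∨ xi = sigma
theta ∨ omicron = sigma
beta ∧ zeta = beta
sigma ∧ beta = beta
eps ∨ zeta = sigma
beta ∨ sigma = sigma
sigma ∨ sigma = sigma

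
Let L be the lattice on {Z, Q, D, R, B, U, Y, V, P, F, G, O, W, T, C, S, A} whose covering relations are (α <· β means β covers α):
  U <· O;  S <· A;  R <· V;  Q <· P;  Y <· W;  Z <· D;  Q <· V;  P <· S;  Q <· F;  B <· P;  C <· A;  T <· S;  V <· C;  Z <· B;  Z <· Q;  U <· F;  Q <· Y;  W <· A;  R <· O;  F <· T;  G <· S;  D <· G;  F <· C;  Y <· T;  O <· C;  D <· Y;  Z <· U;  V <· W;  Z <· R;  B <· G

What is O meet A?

O

Common lower bounds of {O, A}: O, R, U, Z.
The greatest among these is O.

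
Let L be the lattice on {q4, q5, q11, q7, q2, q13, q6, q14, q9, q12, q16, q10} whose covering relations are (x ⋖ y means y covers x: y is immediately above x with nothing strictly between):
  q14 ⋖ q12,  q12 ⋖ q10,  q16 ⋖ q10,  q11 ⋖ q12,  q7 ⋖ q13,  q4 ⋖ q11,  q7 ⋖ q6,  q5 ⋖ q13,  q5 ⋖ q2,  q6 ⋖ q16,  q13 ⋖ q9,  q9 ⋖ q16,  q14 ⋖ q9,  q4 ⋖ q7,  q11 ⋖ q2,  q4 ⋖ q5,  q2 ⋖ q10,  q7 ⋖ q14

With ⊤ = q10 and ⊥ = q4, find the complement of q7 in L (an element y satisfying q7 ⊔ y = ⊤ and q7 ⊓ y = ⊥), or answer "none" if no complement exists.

q2

Need y with q7 ∨ y = q10 and q7 ∧ y = q4.
Checking each element gives: q2.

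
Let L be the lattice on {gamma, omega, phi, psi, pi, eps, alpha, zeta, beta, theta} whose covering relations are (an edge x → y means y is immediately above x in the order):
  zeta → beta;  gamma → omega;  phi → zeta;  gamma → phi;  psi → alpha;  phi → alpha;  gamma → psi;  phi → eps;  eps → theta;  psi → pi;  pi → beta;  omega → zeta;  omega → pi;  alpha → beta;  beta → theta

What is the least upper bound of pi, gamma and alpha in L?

Common upper bounds of {pi, gamma, alpha}: beta, theta.
The least among these is beta.

beta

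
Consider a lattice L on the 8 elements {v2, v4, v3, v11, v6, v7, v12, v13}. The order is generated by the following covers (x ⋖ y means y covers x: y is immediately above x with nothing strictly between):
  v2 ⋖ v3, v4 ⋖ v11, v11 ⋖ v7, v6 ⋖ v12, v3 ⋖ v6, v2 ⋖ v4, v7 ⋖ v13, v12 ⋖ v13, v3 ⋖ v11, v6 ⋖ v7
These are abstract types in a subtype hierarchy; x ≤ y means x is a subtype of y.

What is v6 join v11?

v7

Common upper bounds of {v6, v11}: v13, v7.
The least among these is v7.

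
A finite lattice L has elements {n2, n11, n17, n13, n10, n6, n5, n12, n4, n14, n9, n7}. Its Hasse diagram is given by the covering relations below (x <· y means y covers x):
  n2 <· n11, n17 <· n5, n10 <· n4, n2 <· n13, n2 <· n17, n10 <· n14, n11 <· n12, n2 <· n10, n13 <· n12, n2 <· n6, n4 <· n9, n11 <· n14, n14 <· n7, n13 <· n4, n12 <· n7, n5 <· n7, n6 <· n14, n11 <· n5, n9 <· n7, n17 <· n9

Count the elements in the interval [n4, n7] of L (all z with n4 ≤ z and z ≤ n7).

3

The interval [n4, n7] = {n4, n7, n9}, which has 3 elements.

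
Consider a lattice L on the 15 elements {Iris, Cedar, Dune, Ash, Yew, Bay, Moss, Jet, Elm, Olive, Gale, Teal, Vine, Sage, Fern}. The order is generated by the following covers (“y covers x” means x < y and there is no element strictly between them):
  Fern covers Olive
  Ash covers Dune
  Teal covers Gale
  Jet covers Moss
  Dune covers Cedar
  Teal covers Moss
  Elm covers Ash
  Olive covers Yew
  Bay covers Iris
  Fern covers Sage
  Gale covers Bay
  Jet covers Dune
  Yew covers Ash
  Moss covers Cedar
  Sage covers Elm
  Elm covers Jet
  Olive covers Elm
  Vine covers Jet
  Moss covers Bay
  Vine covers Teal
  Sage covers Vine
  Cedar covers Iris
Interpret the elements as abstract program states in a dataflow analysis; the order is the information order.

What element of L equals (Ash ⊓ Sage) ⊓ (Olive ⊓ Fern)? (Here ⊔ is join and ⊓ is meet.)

Ash

Ash ∧ Sage = Ash
Olive ∧ Fern = Olive
Ash ∧ Olive = Ash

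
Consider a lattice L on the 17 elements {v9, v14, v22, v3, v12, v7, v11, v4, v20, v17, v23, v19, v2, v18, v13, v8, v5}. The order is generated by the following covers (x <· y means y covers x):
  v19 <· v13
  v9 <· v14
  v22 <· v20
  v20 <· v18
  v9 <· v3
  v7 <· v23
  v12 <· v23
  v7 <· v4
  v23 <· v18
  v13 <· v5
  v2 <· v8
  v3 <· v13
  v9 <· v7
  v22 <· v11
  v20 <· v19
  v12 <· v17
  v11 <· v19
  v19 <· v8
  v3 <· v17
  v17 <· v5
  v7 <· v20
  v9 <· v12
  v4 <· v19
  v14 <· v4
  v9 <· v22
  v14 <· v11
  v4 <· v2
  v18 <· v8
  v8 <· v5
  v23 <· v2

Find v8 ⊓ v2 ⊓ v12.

v12

Common lower bounds of {v8, v2, v12}: v12, v9.
The greatest among these is v12.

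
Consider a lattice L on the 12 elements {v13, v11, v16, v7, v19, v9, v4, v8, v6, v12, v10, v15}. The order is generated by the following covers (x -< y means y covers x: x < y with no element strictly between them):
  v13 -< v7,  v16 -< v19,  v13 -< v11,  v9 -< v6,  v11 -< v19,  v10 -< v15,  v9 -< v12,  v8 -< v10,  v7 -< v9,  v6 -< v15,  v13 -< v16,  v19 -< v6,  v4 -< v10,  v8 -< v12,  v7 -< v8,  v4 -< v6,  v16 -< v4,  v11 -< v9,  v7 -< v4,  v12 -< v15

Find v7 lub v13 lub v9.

v9

Common upper bounds of {v7, v13, v9}: v12, v15, v6, v9.
The least among these is v9.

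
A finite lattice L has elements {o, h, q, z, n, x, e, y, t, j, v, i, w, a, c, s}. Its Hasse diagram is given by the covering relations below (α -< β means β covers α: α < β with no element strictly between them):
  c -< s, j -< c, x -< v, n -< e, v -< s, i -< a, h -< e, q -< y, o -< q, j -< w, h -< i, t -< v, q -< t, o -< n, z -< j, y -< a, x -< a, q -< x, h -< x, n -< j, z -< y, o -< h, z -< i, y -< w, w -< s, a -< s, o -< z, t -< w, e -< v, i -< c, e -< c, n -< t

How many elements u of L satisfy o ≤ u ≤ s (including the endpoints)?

The interval [o, s] = {a, c, e, h, i, j, n, o, q, s, t, v, w, x, y, z}, which has 16 elements.

16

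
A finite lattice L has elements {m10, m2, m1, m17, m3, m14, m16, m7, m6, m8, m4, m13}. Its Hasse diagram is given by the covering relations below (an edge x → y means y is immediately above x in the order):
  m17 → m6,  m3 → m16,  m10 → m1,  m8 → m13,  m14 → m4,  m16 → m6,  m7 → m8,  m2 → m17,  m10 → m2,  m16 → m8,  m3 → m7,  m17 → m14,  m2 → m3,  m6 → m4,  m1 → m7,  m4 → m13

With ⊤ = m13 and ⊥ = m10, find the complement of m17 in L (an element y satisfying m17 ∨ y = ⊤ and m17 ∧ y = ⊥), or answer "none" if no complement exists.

Need y with m17 ∨ y = m13 and m17 ∧ y = m10.
Checking each element gives: m1.

m1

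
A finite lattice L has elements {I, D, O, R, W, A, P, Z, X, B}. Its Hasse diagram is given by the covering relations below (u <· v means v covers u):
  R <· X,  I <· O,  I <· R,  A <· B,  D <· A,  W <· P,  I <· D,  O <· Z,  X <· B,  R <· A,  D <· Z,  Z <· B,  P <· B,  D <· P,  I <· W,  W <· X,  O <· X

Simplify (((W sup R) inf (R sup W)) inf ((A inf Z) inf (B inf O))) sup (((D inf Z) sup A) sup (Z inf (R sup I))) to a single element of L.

A

W ∨ R = X
R ∨ W = X
X ∧ X = X
A ∧ Z = D
B ∧ O = O
D ∧ O = I
X ∧ I = I
D ∧ Z = D
D ∨ A = A
R ∨ I = R
Z ∧ R = I
A ∨ I = A
I ∨ A = A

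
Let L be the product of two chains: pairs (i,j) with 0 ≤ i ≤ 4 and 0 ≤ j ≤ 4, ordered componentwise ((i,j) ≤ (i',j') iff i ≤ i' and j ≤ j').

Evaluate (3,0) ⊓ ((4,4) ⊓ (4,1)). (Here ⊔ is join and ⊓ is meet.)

(3,0)

(4,4) ∧ (4,1) = (4,1)
(3,0) ∧ (4,1) = (3,0)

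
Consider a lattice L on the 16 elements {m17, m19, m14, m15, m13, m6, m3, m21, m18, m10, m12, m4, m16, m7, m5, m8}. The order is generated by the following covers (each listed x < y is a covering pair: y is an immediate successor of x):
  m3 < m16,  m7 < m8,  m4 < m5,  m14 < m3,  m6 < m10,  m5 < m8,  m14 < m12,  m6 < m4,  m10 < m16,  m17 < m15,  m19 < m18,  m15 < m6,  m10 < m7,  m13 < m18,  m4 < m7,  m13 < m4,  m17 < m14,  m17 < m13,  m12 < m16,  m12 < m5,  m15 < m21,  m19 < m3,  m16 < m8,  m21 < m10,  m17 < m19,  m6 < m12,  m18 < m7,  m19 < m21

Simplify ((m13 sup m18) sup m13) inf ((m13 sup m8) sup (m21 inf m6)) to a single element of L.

m18

m13 ∨ m18 = m18
m18 ∨ m13 = m18
m13 ∨ m8 = m8
m21 ∧ m6 = m15
m8 ∨ m15 = m8
m18 ∧ m8 = m18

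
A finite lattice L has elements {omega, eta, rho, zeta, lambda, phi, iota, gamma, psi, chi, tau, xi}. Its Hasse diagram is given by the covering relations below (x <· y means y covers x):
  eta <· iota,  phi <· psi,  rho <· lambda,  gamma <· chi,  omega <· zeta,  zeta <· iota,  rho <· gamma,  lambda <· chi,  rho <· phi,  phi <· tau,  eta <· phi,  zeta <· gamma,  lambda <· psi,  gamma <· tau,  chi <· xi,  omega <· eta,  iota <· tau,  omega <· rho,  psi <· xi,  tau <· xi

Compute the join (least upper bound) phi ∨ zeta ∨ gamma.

Common upper bounds of {phi, zeta, gamma}: tau, xi.
The least among these is tau.

tau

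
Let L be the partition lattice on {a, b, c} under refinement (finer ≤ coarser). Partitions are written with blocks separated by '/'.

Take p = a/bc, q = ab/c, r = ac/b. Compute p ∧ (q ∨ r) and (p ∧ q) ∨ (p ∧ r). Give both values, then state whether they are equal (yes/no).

q ∨ r = abc, so p ∧ (q ∨ r) = a/bc ∧ abc = a/bc.
p ∧ q = a/b/c and p ∧ r = a/b/c, so (p ∧ q) ∨ (p ∧ r) = a/b/c ∨ a/b/c = a/b/c.
Equal: no.

a/bc; a/b/c; no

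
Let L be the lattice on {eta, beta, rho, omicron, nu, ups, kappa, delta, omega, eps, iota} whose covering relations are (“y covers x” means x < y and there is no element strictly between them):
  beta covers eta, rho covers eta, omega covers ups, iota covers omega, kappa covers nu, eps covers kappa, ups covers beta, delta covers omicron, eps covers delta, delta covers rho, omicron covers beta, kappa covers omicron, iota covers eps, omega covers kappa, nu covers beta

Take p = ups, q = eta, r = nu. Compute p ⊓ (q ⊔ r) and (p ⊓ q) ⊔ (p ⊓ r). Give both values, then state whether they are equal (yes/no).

q ⊔ r = nu, so p ⊓ (q ⊔ r) = ups ⊓ nu = beta.
p ⊓ q = eta and p ⊓ r = beta, so (p ⊓ q) ⊔ (p ⊓ r) = eta ⊔ beta = beta.
Equal: yes.

beta; beta; yes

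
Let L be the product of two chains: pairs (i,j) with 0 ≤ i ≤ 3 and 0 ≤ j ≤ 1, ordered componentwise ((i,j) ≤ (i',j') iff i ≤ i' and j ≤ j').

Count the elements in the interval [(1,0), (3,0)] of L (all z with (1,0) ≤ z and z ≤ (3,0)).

3

The interval [(1,0), (3,0)] = {(1,0), (2,0), (3,0)}, which has 3 elements.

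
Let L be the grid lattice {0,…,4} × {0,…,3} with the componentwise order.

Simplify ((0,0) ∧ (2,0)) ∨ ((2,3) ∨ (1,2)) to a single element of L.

(0,0) ∧ (2,0) = (0,0)
(2,3) ∨ (1,2) = (2,3)
(0,0) ∨ (2,3) = (2,3)

(2,3)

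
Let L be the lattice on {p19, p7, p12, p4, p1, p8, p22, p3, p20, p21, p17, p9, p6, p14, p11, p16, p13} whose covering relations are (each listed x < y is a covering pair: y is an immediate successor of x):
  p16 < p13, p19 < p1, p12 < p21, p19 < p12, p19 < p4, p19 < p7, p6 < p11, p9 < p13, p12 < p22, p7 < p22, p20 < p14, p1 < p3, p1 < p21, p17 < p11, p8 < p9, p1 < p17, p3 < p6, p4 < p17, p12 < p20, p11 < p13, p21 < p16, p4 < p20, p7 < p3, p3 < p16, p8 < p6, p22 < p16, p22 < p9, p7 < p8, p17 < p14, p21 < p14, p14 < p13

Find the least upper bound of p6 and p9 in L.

p13

Common upper bounds of {p6, p9}: p13.
The least among these is p13.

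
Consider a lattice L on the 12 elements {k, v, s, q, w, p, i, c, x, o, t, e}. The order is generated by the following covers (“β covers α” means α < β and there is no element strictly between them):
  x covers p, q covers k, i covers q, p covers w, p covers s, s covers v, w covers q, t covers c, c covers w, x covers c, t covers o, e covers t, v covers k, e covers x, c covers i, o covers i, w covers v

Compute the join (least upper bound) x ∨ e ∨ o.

Common upper bounds of {x, e, o}: e.
The least among these is e.

e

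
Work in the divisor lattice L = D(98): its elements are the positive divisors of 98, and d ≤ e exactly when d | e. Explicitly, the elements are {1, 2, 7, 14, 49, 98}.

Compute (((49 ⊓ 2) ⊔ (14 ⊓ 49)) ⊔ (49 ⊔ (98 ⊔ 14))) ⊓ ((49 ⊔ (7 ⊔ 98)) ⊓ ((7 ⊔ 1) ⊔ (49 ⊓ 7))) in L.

7

49 ∧ 2 = 1
14 ∧ 49 = 7
1 ∨ 7 = 7
98 ∨ 14 = 98
49 ∨ 98 = 98
7 ∨ 98 = 98
7 ∨ 98 = 98
49 ∨ 98 = 98
7 ∨ 1 = 7
49 ∧ 7 = 7
7 ∨ 7 = 7
98 ∧ 7 = 7
98 ∧ 7 = 7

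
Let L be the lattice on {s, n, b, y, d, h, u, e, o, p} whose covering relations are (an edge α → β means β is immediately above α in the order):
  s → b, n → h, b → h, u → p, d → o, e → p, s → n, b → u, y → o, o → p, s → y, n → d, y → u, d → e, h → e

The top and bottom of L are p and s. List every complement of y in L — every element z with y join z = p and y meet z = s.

e, h

Need z with y ∨ z = p and y ∧ z = s.
Checking each element gives: e, h.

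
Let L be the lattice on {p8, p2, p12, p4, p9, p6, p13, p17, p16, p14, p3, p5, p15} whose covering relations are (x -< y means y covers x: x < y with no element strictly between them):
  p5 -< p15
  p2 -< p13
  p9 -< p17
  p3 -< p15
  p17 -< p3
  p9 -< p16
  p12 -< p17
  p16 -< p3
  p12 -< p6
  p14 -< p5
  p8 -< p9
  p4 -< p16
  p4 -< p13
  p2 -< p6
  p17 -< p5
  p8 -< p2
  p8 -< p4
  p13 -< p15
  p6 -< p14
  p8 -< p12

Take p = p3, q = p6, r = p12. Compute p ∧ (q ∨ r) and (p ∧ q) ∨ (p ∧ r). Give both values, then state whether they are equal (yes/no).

q ∨ r = p6, so p ∧ (q ∨ r) = p3 ∧ p6 = p12.
p ∧ q = p12 and p ∧ r = p12, so (p ∧ q) ∨ (p ∧ r) = p12 ∨ p12 = p12.
Equal: yes.

p12; p12; yes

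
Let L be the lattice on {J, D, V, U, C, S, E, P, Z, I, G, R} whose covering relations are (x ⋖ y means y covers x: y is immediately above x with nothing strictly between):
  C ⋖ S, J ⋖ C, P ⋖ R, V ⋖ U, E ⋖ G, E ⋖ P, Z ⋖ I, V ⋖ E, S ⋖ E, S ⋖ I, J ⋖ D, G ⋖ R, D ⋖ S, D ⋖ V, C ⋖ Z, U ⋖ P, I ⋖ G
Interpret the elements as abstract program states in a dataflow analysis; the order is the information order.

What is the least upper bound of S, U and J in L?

P

Common upper bounds of {S, U, J}: P, R.
The least among these is P.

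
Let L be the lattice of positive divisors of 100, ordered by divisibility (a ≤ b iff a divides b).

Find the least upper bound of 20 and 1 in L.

Common upper bounds of {20, 1}: 100, 20.
The least among these is 20.

20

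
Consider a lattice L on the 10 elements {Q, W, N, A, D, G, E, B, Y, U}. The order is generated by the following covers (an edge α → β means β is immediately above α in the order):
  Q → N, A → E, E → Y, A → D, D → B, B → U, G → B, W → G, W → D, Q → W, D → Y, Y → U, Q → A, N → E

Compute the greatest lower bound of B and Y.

Common lower bounds of {B, Y}: A, D, Q, W.
The greatest among these is D.

D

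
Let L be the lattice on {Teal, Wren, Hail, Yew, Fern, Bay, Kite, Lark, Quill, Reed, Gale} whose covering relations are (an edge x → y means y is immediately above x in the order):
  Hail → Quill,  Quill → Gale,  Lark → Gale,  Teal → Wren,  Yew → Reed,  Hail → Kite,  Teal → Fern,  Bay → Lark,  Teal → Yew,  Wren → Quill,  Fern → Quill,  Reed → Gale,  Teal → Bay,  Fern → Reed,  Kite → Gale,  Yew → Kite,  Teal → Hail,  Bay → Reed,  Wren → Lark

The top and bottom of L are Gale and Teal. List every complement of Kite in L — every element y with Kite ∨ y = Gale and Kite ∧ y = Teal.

Bay, Fern, Lark, Wren

Need y with Kite ∨ y = Gale and Kite ∧ y = Teal.
Checking each element gives: Bay, Fern, Lark, Wren.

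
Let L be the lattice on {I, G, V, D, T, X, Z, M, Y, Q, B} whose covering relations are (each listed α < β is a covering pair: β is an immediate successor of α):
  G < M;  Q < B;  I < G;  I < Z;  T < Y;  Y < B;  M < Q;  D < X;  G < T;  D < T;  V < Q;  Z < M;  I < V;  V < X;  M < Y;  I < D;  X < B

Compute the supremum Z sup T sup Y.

Y

Common upper bounds of {Z, T, Y}: B, Y.
The least among these is Y.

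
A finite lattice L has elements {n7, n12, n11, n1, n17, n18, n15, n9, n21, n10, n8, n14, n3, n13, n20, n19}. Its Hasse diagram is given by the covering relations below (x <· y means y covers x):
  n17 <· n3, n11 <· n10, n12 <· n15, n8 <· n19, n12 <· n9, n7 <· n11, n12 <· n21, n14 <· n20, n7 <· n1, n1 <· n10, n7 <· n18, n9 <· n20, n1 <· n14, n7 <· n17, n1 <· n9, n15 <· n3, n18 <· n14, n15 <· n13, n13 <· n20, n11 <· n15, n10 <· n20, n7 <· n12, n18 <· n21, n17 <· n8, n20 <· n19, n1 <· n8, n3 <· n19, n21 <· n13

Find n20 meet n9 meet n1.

n1

Common lower bounds of {n20, n9, n1}: n1, n7.
The greatest among these is n1.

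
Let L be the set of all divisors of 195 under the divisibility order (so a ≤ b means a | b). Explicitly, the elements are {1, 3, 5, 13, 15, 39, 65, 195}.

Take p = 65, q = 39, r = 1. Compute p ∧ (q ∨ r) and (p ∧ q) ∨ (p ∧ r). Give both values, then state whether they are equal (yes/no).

13; 13; yes

q ∨ r = 39, so p ∧ (q ∨ r) = 65 ∧ 39 = 13.
p ∧ q = 13 and p ∧ r = 1, so (p ∧ q) ∨ (p ∧ r) = 13 ∨ 1 = 13.
Equal: yes.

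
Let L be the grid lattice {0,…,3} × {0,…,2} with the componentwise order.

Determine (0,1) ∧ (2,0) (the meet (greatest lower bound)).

In a product of chains, the meet is componentwise min, giving (0,0).

(0,0)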